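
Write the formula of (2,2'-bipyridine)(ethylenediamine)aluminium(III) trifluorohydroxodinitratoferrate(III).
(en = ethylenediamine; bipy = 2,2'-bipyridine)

Cation [Al…]: ligand charges 0, Al(III) ⇒ ion charge 3+.
Anion [Fe…]: ligand charges -6, Fe(III) ⇒ ion charge 3−.

[Al(bipy)(en)][FeF3(NO3)2(OH)]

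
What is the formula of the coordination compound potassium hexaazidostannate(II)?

Ligands: 6 azido (N3, -1). Ligand charge sum = -6.
With Sn in oxidation state +2, the complex ion is [Sn...]^4−.
Charge balance with potassium (+1) requires 1 complex ion per 4 potassium.

K4[Sn(N3)6]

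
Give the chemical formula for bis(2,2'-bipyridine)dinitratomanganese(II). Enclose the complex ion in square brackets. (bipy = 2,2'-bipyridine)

Ligands: 2 2,2'-bipyridine (bipy, neutral), 2 nitrato (NO3, -1). Ligand charge sum = -2.
With Mn in oxidation state +2, the complex ion is [Mn...].

[Mn(bipy)2(NO3)2]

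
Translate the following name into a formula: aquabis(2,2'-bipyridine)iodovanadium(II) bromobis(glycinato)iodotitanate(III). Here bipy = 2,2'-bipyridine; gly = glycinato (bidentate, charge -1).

[V(bipy)2(H2O)I][TiBr(gly)2I]

Cation [V…]: ligand charges -1, V(II) ⇒ ion charge 1+.
Anion [Ti…]: ligand charges -4, Ti(III) ⇒ ion charge 1−.
One 1+ cation balances one 1− anion.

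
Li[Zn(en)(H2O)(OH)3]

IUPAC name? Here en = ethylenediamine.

The 1 lithium counter-ion carries a total charge of +1, so each complex ion is 1−.
Ligand charges: 1×aqua (neutral), 3×hydroxo (-1 each), 1×ethylenediamine (neutral); total -3. So Zn + (-3) = 1−, giving Zn = +2.
Ligands are named alphabetically: aqua before ethylenediamine before hydroxo.
The complex ion is anionic, so zinc takes the -ate form zincate(II).

lithium aqua(ethylenediamine)trihydroxozincate(II)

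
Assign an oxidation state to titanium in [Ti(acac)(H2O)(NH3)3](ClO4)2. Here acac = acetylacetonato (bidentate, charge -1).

2 perchlorate outside the brackets (-1 each) → the complex ion is 2+.
Ligand charges: 1×acac = -1; 3×NH3 neutral; 1×H2O neutral; sum -1.
Ti + (-1) = 2+ ⇒ Ti is +3.

+3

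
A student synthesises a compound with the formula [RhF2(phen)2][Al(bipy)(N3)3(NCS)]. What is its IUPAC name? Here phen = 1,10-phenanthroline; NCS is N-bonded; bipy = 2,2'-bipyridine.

Both ions are complex: the cation is named first with the plain metal name, the anion second with the -ate form; each ion's ligands are alphabetised independently.
Aluminium is always +3 in its complexes; the anion's ligand charges sum to -4, so the complex anion is 1−.
A 1:1 salt means the cation carries the equal and opposite charge, 1+.
Cation: ligand charges sum to -2; for the ion to be 1+, Rh = +3.

difluorobis(1,10-phenanthroline)rhodium(III) triazido(2,2'-bipyridine)isothiocyanatoaluminate(III)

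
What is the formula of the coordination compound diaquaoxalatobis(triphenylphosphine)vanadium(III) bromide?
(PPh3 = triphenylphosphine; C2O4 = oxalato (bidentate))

[V(C2O4)(H2O)2(PPh3)2]Br

Ligands: 2 aqua (H2O, neutral), 2 triphenylphosphine (PPh3, neutral), 1 oxalato (C2O4, -2). Ligand charge sum = -2.
With V in oxidation state +3, the complex ion is [V...]^1+.
Charge balance with bromide (-1) requires 1 complex ion per 1 bromide.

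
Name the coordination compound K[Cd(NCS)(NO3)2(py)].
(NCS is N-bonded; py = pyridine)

The 1 potassium counter-ion carries a total charge of +1, so each complex ion is 1−.
Ligand charges: 1×isothiocyanato (-1 each), 1×pyridine (neutral), 2×nitrato (-1 each); total -3. So Cd + (-3) = 1−, giving Cd = +2.
Ligands are named alphabetically: isothiocyanato before nitrato before pyridine.
The complex ion is anionic, so cadmium takes the -ate form cadmate(II).

potassium isothiocyanatodinitrato(pyridine)cadmate(II)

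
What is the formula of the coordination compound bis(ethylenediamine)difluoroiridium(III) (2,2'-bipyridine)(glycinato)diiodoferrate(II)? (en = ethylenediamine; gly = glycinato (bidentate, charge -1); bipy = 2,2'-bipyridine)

[Ir(en)2F2][Fe(bipy)(gly)I2]

Cation [Ir…]: ligand charges -2, Ir(III) ⇒ ion charge 1+.
Anion [Fe…]: ligand charges -3, Fe(II) ⇒ ion charge 1−.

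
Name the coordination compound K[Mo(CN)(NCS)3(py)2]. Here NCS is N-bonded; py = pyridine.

potassium cyanotriisothiocyanatobis(pyridine)molybdate(III)

The 1 potassium counter-ion carries a total charge of +1, so each complex ion is 1−.
Ligand charges: 1×cyano (-1 each), 3×isothiocyanato (-1 each), 2×pyridine (neutral); total -4. So Mo + (-4) = 1−, giving Mo = +3.
Ligands are named alphabetically: cyano before isothiocyanato before pyridine.
The complex ion is anionic, so molybdenum takes the -ate form molybdate(III).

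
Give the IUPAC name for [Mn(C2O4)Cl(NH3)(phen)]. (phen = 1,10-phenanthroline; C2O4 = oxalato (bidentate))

amminechlorooxalato(1,10-phenanthroline)manganese(III)

There is no counter-ion, so the complex is neutral overall.
Ligand charges: 1×ammine (neutral), 1×chloro (-1 each), 1×1,10-phenanthroline (neutral), 1×oxalato (-2 each); total -3. So Mn + (-3) = 0, giving Mn = +3.
Ligands are named alphabetically: ammine before chloro before oxalato before phenanthroline.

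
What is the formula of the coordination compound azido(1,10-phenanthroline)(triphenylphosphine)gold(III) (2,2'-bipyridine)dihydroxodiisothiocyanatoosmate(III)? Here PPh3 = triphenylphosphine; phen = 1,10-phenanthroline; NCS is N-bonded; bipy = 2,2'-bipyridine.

[Au(N3)(phen)(PPh3)][Os(bipy)(NCS)2(OH)2]2

Cation [Au…]: ligand charges -1, Au(III) ⇒ ion charge 2+.
Anion [Os…]: ligand charges -4, Os(III) ⇒ ion charge 1−.
One 2+ cation requires 2 of the 1− anion.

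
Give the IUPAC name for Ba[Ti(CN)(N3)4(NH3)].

barium amminetetraazidocyanotitanate(III)

The 1 barium counter-ion carries a total charge of +2, so each complex ion is 2−.
Ligand charges: 4×azido (-1 each), 1×cyano (-1 each), 1×ammine (neutral); total -5. So Ti + (-5) = 2−, giving Ti = +3.
The complex ion is anionic, so titanium takes the -ate form titanate(III).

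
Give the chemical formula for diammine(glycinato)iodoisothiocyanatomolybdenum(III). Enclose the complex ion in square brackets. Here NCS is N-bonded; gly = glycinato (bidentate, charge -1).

[Mo(gly)I(NCS)(NH3)2]

Ligands: 1 iodo (I, -1), 1 isothiocyanato (NCS, -1), 1 glycinato (gly, -1), 2 ammine (NH3, neutral). Ligand charge sum = -3.
With Mo in oxidation state +3, the complex ion is [Mo...].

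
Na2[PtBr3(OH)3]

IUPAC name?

The 2 sodium counter-ions carry a total charge of +2, so each complex ion is 2−.
Ligand charges: 3×bromo (-1 each), 3×hydroxo (-1 each); total -6. So Pt + (-6) = 2−, giving Pt = +4.
Ligands are named alphabetically: bromo before hydroxo.
The complex ion is anionic, so platinum takes the -ate form platinate(IV).

sodium tribromotrihydroxoplatinate(IV)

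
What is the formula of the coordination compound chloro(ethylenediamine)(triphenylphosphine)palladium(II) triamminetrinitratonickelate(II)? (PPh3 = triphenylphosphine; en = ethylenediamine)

[PdCl(en)(PPh3)][Ni(NH3)3(NO3)3]

Cation [Pd…]: ligand charges -1, Pd(II) ⇒ ion charge 1+.
Anion [Ni…]: ligand charges -3, Ni(II) ⇒ ion charge 1−.
One 1+ cation balances one 1− anion.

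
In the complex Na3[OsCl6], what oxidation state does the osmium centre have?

+3

3 sodium outside the brackets (+1 each) → the complex ion is 3−.
Ligand charges: 6×Cl = -6; sum -6.
Os + (-6) = 3− ⇒ Os is +3.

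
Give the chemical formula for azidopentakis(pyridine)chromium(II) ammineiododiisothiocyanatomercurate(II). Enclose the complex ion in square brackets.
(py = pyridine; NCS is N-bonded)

Cation [Cr…]: ligand charges -1, Cr(II) ⇒ ion charge 1+.
Anion [Hg…]: ligand charges -3, Hg(II) ⇒ ion charge 1−.

[Cr(N3)(py)5][HgI(NCS)2(NH3)]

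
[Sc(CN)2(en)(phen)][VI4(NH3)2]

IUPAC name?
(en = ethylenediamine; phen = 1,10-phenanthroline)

dicyano(ethylenediamine)(1,10-phenanthroline)scandium(III) diamminetetraiodovanadate(III)

Both ions are complex: the cation is named first with the plain metal name, the anion second with the -ate form; each ion's ligands are alphabetised independently.
Scandium is always +3 in its complexes; the cation's ligand charges sum to -2, so the complex cation is 1+.
A 1:1 salt means the anion carries the equal and opposite charge, 1−.
Anion: ligand charges sum to -4; for the ion to be 1−, V = +3.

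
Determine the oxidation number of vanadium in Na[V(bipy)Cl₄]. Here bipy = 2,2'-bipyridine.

+3

1 sodium outside the brackets (+1 each) → the complex ion is 1−.
Ligand charges: 4×Cl = -4; 1×bipy neutral; sum -4.
V + (-4) = 1− ⇒ V is +3.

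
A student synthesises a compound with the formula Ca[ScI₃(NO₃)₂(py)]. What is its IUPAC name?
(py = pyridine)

The 1 calcium counter-ion carries a total charge of +2, so each complex ion is 2−.
Ligand charges: 3×iodo (-1 each), 1×pyridine (neutral), 2×nitrato (-1 each); total -5. So Sc + (-5) = 2−, giving Sc = +3.
The complex ion is anionic, so scandium takes the -ate form scandate(III).

calcium triiododinitrato(pyridine)scandate(III)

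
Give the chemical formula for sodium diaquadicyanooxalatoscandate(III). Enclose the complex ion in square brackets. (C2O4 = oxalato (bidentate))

Ligands: 2 cyano (CN, -1), 2 aqua (H2O, neutral), 1 oxalato (C2O4, -2). Ligand charge sum = -4.
With Sc in oxidation state +3, the complex ion is [Sc...]^1−.
Charge balance with sodium (+1) requires 1 complex ion per 1 sodium.

Na[Sc(C2O4)(CN)2(H2O)2]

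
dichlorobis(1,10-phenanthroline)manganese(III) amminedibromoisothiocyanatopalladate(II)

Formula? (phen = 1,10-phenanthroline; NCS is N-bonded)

Cation [Mn…]: ligand charges -2, Mn(III) ⇒ ion charge 1+.
Anion [Pd…]: ligand charges -3, Pd(II) ⇒ ion charge 1−.

[MnCl2(phen)2][PdBr2(NCS)(NH3)]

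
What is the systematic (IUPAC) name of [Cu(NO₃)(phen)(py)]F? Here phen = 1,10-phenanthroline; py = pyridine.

nitrato(1,10-phenanthroline)(pyridine)copper(II) fluoride

The 1 fluoride counter-ion carries a total charge of -1, so each complex ion is 1+.
Ligand charges: 1×1,10-phenanthroline (neutral), 1×nitrato (-1 each), 1×pyridine (neutral); total -1. So Cu + (-1) = 1+, giving Cu = +2.
Ligands are named alphabetically: nitrato before phenanthroline before pyridine.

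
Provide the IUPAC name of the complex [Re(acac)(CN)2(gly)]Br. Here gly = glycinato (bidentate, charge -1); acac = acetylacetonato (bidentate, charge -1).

(acetylacetonato)dicyano(glycinato)rhenium(V) bromide

The 1 bromide counter-ion carries a total charge of -1, so each complex ion is 1+.
Ligand charges: 2×cyano (-1 each), 1×glycinato (-1 each), 1×acetylacetonato (-1 each); total -4. So Re + (-4) = 1+, giving Re = +5.
Ligands are named alphabetically: acetylacetonato before cyano before glycinato.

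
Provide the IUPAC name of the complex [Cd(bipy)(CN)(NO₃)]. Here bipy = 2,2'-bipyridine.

(2,2'-bipyridine)cyanonitratocadmium(II)

There is no counter-ion, so the complex is neutral overall.
Ligand charges: 1×cyano (-1 each), 1×nitrato (-1 each), 1×2,2'-bipyridine (neutral); total -2. So Cd + (-2) = 0, giving Cd = +2.
Ligands are named alphabetically: bipyridine before cyano before nitrato.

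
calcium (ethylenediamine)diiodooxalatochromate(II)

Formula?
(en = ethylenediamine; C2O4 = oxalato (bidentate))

Ligands: 1 ethylenediamine (en, neutral), 2 iodo (I, -1), 1 oxalato (C2O4, -2). Ligand charge sum = -4.
Charge balance with calcium (+2) requires 1 complex ion per 1 calcium.

Ca[Cr(C2O4)(en)I2]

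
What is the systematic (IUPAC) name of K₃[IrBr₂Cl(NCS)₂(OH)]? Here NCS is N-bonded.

The 3 potassium counter-ions carry a total charge of +3, so each complex ion is 3−.
Ligand charges: 1×hydroxo (-1 each), 2×isothiocyanato (-1 each), 2×bromo (-1 each), 1×chloro (-1 each); total -6. So Ir + (-6) = 3−, giving Ir = +3.
Ligands are named alphabetically: bromo before chloro before hydroxo before isothiocyanato.
The complex ion is anionic, so iridium takes the -ate form iridate(III).

potassium dibromochlorohydroxodiisothiocyanatoiridate(III)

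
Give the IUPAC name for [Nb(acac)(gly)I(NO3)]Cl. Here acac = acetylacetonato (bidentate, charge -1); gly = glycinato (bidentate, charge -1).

(acetylacetonato)(glycinato)iodonitratoniobium(V) chloride

The 1 chloride counter-ion carries a total charge of -1, so each complex ion is 1+.
Ligand charges: 1×iodo (-1 each), 1×acetylacetonato (-1 each), 1×nitrato (-1 each), 1×glycinato (-1 each); total -4. So Nb + (-4) = 1+, giving Nb = +5.
Ligands are named alphabetically: acetylacetonato before glycinato before iodo before nitrato.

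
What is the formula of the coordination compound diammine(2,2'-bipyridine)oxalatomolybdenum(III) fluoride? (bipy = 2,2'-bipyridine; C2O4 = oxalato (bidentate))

[Mo(bipy)(C2O4)(NH3)2]F

Ligands: 1 2,2'-bipyridine (bipy, neutral), 2 ammine (NH3, neutral), 1 oxalato (C2O4, -2). Ligand charge sum = -2.
Charge balance with fluoride (-1) requires 1 complex ion per 1 fluoride.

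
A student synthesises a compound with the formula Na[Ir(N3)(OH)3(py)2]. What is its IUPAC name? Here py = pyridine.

sodium azidotrihydroxobis(pyridine)iridate(III)

The 1 sodium counter-ion carries a total charge of +1, so each complex ion is 1−.
Ligand charges: 1×azido (-1 each), 3×hydroxo (-1 each), 2×pyridine (neutral); total -4. So Ir + (-4) = 1−, giving Ir = +3.
The complex ion is anionic, so iridium takes the -ate form iridate(III).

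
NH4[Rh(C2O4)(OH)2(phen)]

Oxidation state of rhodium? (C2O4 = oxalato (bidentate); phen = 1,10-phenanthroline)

1 ammonium outside the brackets (+1 each) → the complex ion is 1−.
Ligand charges: 2×OH = -2; 1×C2O4 = -2; 1×phen neutral; sum -4.
Rh + (-4) = 1− ⇒ Rh is +3.

+3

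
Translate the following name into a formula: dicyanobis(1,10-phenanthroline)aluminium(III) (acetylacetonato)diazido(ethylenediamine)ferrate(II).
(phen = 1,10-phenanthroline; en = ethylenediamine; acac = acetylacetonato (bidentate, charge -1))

Cation [Al…]: ligand charges -2, Al(III) ⇒ ion charge 1+.
Anion [Fe…]: ligand charges -3, Fe(II) ⇒ ion charge 1−.
One 1+ cation balances one 1− anion.

[Al(CN)2(phen)2][Fe(acac)(en)(N3)2]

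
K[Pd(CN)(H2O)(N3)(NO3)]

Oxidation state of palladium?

+2

1 potassium outside the brackets (+1 each) → the complex ion is 1−.
Ligand charges: 1×CN = -1; 1×NO3 = -1; 1×H2O neutral; 1×N3 = -1; sum -3.
Pd + (-3) = 1− ⇒ Pd is +2.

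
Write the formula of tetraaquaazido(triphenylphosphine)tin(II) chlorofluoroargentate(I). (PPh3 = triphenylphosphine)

[Sn(H2O)4(N3)(PPh3)][AgClF]

Cation [Sn…]: ligand charges -1, Sn(II) ⇒ ion charge 1+.
Anion [Ag…]: ligand charges -2, Ag(I) ⇒ ion charge 1−.
One 1+ cation balances one 1− anion.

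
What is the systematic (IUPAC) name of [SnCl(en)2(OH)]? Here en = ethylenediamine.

There is no counter-ion, so the complex is neutral overall.
Ligand charges: 1×chloro (-1 each), 1×hydroxo (-1 each), 2×ethylenediamine (neutral); total -2. So Sn + (-2) = 0, giving Sn = +2.
Ligands are named alphabetically: chloro before ethylenediamine before hydroxo.

chlorobis(ethylenediamine)hydroxotin(II)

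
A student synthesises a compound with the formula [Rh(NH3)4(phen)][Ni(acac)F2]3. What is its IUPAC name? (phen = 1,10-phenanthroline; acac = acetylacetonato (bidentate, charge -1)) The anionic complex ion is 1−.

tetraammine(1,10-phenanthroline)rhodium(III) (acetylacetonato)difluoronickelate(II)

The complex anion is given as 1−; its ligand charges sum to -3, so Ni = +2.
With 3 anions per cation, the cation must be 3×1 = 3+.
Cation: ligand charges sum to 0; for the ion to be 3+, Rh = +3.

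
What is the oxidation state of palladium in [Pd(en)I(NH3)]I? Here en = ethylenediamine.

+2

1 iodide outside the brackets (-1 each) → the complex ion is 1+.
Ligand charges: 1×I = -1; 1×en neutral; 1×NH3 neutral; sum -1.
Pd + (-1) = 1+ ⇒ Pd is +2.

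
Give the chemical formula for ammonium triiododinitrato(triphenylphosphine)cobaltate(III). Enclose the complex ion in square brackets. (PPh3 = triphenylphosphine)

Ligands: 2 nitrato (NO3, -1), 3 iodo (I, -1), 1 triphenylphosphine (PPh3, neutral). Ligand charge sum = -5.
With Co in oxidation state +3, the complex ion is [Co...]^2−.
Charge balance with ammonium (+1) requires 1 complex ion per 2 ammonium.

(NH4)2[CoI3(NO3)2(PPh3)]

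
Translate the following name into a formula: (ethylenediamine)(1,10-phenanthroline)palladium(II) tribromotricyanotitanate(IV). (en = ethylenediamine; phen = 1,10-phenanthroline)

[Pd(en)(phen)][TiBr3(CN)3]

Cation [Pd…]: ligand charges 0, Pd(II) ⇒ ion charge 2+.
Anion [Ti…]: ligand charges -6, Ti(IV) ⇒ ion charge 2−.
One 2+ cation balances one 2− anion.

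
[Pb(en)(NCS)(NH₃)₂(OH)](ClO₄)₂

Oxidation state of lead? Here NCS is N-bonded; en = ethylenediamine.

2 perchlorate outside the brackets (-1 each) → the complex ion is 2+.
Ligand charges: 1×OH = -1; 1×NCS = -1; 1×en neutral; 2×NH3 neutral; sum -2.
Pb + (-2) = 2+ ⇒ Pb is +4.

+4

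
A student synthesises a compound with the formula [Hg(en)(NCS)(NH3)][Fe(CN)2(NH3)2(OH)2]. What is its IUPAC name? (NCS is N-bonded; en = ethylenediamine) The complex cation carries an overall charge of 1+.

The complex cation is given as 1+; its ligand charges sum to -1, so Hg = +2.
A 1:1 salt means the anion carries the equal and opposite charge, 1−.
Anion: ligand charges sum to -4; for the ion to be 1−, Fe = +3.

ammine(ethylenediamine)isothiocyanatomercury(II) diamminedicyanodihydroxoferrate(III)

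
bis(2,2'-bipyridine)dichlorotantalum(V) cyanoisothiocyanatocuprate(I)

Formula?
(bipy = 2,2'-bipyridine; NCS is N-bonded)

[Ta(bipy)2Cl2][Cu(CN)(NCS)]3

Cation [Ta…]: ligand charges -2, Ta(V) ⇒ ion charge 3+.
Anion [Cu…]: ligand charges -2, Cu(I) ⇒ ion charge 1−.
One 3+ cation requires 3 of the 1− anion.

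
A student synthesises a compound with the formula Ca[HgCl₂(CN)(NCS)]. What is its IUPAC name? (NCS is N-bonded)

The 1 calcium counter-ion carries a total charge of +2, so each complex ion is 2−.
Ligand charges: 1×isothiocyanato (-1 each), 1×cyano (-1 each), 2×chloro (-1 each); total -4. So Hg + (-4) = 2−, giving Hg = +2.
Ligands are named alphabetically: chloro before cyano before isothiocyanato.
The complex ion is anionic, so mercury takes the -ate form mercurate(II).

calcium dichlorocyanoisothiocyanatomercurate(II)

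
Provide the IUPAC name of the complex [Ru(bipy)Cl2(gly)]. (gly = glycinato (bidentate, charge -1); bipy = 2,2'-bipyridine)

There is no counter-ion, so the complex is neutral overall.
Ligand charges: 2×chloro (-1 each), 1×glycinato (-1 each), 1×2,2'-bipyridine (neutral); total -3. So Ru + (-3) = 0, giving Ru = +3.
Ligands are named alphabetically: bipyridine before chloro before glycinato.

(2,2'-bipyridine)dichloro(glycinato)ruthenium(III)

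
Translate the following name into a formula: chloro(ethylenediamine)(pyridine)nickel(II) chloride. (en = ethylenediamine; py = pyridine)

Ligands: 1 chloro (Cl, -1), 1 ethylenediamine (en, neutral), 1 pyridine (py, neutral). Ligand charge sum = -1.
With Ni in oxidation state +2, the complex ion is [Ni...]^1+.
Charge balance with chloride (-1) requires 1 complex ion per 1 chloride.

[NiCl(en)(py)]Cl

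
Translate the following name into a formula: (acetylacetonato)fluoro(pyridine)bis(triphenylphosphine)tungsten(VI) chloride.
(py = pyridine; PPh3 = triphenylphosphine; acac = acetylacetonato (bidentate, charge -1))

Ligands: 1 pyridine (py, neutral), 2 triphenylphosphine (PPh3, neutral), 1 acetylacetonato (acac, -1), 1 fluoro (F, -1). Ligand charge sum = -2.
With W in oxidation state +6, the complex ion is [W...]^4+.
Charge balance with chloride (-1) requires 1 complex ion per 4 chloride.

[W(acac)F(PPh3)2(py)]Cl4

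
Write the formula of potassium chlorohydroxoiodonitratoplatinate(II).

Ligands: 1 iodo (I, -1), 1 nitrato (NO3, -1), 1 hydroxo (OH, -1), 1 chloro (Cl, -1). Ligand charge sum = -4.
With Pt in oxidation state +2, the complex ion is [Pt...]^2−.
Charge balance with potassium (+1) requires 1 complex ion per 2 potassium.

K2[PtClI(NO3)(OH)]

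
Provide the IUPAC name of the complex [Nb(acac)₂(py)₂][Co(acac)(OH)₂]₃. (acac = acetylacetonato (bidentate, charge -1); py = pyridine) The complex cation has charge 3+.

Both ions are complex: the cation is named first with the plain metal name, the anion second with the -ate form; each ion's ligands are alphabetised independently.
The complex cation is given as 3+; its ligand charges sum to -2, so Nb = +5.
With 3 anions per cation, each anion must be 3/3 = 1−.
Anion: ligand charges sum to -3; for the ion to be 1−, Co = +2.

bis(acetylacetonato)bis(pyridine)niobium(V) (acetylacetonato)dihydroxocobaltate(II)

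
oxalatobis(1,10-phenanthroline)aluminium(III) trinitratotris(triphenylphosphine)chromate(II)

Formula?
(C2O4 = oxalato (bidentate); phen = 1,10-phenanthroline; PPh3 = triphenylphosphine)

Cation [Al…]: ligand charges -2, Al(III) ⇒ ion charge 1+.
Anion [Cr…]: ligand charges -3, Cr(II) ⇒ ion charge 1−.

[Al(C2O4)(phen)2][Cr(NO3)3(PPh3)3]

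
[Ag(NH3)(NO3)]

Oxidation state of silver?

No counter-ion: the bracketed complex is neutral.
Ligand charges: 1×NH3 neutral; 1×NO3 = -1; sum -1.
Ag + (-1) = 0 ⇒ Ag is +1.

+1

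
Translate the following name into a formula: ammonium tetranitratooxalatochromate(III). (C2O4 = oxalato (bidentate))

Ligands: 1 oxalato (C2O4, -2), 4 nitrato (NO3, -1). Ligand charge sum = -6.
With Cr in oxidation state +3, the complex ion is [Cr...]^3−.
Charge balance with ammonium (+1) requires 1 complex ion per 3 ammonium.

(NH4)3[Cr(C2O4)(NO3)4]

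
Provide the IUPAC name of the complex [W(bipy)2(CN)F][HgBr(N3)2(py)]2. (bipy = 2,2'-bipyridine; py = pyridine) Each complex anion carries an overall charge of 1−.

bis(2,2'-bipyridine)cyanofluorotungsten(IV) diazidobromo(pyridine)mercurate(II)

The complex anion is given as 1−; its ligand charges sum to -3, so Hg = +2.
With 2 anions per cation, the cation must be 2×1 = 2+.
Cation: ligand charges sum to -2; for the ion to be 2+, W = +4.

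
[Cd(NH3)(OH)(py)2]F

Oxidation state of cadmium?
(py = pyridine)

+2

1 fluoride outside the brackets (-1 each) → the complex ion is 1+.
Ligand charges: 1×OH = -1; 1×NH3 neutral; 2×py neutral; sum -1.
Cd + (-1) = 1+ ⇒ Cd is +2.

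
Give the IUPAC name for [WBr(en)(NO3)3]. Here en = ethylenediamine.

There is no counter-ion, so the complex is neutral overall.
Ligand charges: 1×bromo (-1 each), 1×ethylenediamine (neutral), 3×nitrato (-1 each); total -4. So W + (-4) = 0, giving W = +4.
Ligands are named alphabetically: bromo before ethylenediamine before nitrato.

bromo(ethylenediamine)trinitratotungsten(IV)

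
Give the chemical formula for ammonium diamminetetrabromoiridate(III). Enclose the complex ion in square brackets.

NH4[IrBr4(NH3)2]

Ligands: 2 ammine (NH3, neutral), 4 bromo (Br, -1). Ligand charge sum = -4.
With Ir in oxidation state +3, the complex ion is [Ir...]^1−.
Charge balance with ammonium (+1) requires 1 complex ion per 1 ammonium.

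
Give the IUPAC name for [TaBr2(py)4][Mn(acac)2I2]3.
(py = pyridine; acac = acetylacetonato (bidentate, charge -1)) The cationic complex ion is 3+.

dibromotetrakis(pyridine)tantalum(V) bis(acetylacetonato)diiodomanganate(III)

The complex cation is given as 3+; its ligand charges sum to -2, so Ta = +5.
With 3 anions per cation, each anion must be 3/3 = 1−.
Anion: ligand charges sum to -4; for the ion to be 1−, Mn = +3.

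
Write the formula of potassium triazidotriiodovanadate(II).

Ligands: 3 azido (N3, -1), 3 iodo (I, -1). Ligand charge sum = -6.
With V in oxidation state +2, the complex ion is [V...]^4−.
Charge balance with potassium (+1) requires 1 complex ion per 4 potassium.

K4[VI3(N3)3]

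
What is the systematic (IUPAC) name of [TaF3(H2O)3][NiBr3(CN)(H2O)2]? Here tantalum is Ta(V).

triaquatrifluorotantalum(V) diaquatribromocyanonickelate(II)

Both ions are complex: the cation is named first with the plain metal name, the anion second with the -ate form; each ion's ligands are alphabetised independently.
Ta is given as +5; the cation's ligand charges sum to -3, so the complex cation is 2+.
A 1:1 salt means the anion carries the equal and opposite charge, 2−.
Anion: ligand charges sum to -4; for the ion to be 2−, Ni = +2.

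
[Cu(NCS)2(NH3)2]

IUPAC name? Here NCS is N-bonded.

There is no counter-ion, so the complex is neutral overall.
Ligand charges: 2×isothiocyanato (-1 each), 2×ammine (neutral); total -2. So Cu + (-2) = 0, giving Cu = +2.
Ligands are named alphabetically: ammine before isothiocyanato.

diamminediisothiocyanatocopper(II)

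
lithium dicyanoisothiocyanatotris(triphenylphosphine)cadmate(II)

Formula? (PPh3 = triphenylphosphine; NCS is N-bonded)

Li[Cd(CN)2(NCS)(PPh3)3]

Ligands: 3 triphenylphosphine (PPh3, neutral), 1 isothiocyanato (NCS, -1), 2 cyano (CN, -1). Ligand charge sum = -3.
With Cd in oxidation state +2, the complex ion is [Cd...]^1−.
Charge balance with lithium (+1) requires 1 complex ion per 1 lithium.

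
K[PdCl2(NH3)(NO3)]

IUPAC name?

potassium amminedichloronitratopalladate(II)

The 1 potassium counter-ion carries a total charge of +1, so each complex ion is 1−.
Ligand charges: 1×nitrato (-1 each), 2×chloro (-1 each), 1×ammine (neutral); total -3. So Pd + (-3) = 1−, giving Pd = +2.
The complex ion is anionic, so palladium takes the -ate form palladate(II).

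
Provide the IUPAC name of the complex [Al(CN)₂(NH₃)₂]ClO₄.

diamminedicyanoaluminium(III) perchlorate

The 1 perchlorate counter-ion carries a total charge of -1, so each complex ion is 1+.
Ligand charges: 2×ammine (neutral), 2×cyano (-1 each); total -2. So Al + (-2) = 1+, giving Al = +3.
Ligands are named alphabetically: ammine before cyano.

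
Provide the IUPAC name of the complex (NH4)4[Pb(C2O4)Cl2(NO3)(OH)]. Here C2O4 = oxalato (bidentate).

The 4 ammonium counter-ions carry a total charge of +4, so each complex ion is 4−.
Ligand charges: 1×hydroxo (-1 each), 1×nitrato (-1 each), 1×oxalato (-2 each), 2×chloro (-1 each); total -6. So Pb + (-6) = 4−, giving Pb = +2.
Ligands are named alphabetically: chloro before hydroxo before nitrato before oxalato.
The complex ion is anionic, so lead takes the -ate form plumbate(II).

ammonium dichlorohydroxonitratooxalatoplumbate(II)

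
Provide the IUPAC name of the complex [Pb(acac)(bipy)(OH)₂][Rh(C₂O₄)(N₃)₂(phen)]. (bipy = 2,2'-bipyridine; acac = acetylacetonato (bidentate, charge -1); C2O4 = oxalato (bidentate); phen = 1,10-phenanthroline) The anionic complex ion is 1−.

(acetylacetonato)(2,2'-bipyridine)dihydroxolead(IV) diazidooxalato(1,10-phenanthroline)rhodate(III)

Both ions are complex: the cation is named first with the plain metal name, the anion second with the -ate form; each ion's ligands are alphabetised independently.
The complex anion is given as 1−; its ligand charges sum to -4, so Rh = +3.
A 1:1 salt means the cation carries the equal and opposite charge, 1+.
Cation: ligand charges sum to -3; for the ion to be 1+, Pb = +4.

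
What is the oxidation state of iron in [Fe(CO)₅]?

0

No counter-ion: the bracketed complex is neutral.
Ligand charges: 5×CO neutral; sum 0.
Fe + (0) = 0 ⇒ Fe is 0.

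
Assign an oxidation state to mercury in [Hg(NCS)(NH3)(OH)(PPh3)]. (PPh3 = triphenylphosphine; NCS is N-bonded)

No counter-ion: the bracketed complex is neutral.
Ligand charges: 1×PPh3 neutral; 1×NCS = -1; 1×OH = -1; 1×NH3 neutral; sum -2.
Hg + (-2) = 0 ⇒ Hg is +2.

+2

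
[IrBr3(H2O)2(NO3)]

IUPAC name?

diaquatribromonitratoiridium(IV)

There is no counter-ion, so the complex is neutral overall.
Ligand charges: 3×bromo (-1 each), 1×nitrato (-1 each), 2×aqua (neutral); total -4. So Ir + (-4) = 0, giving Ir = +4.
Ligands are named alphabetically: aqua before bromo before nitrato.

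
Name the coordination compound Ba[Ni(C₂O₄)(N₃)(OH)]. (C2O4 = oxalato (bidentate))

barium azidohydroxooxalatonickelate(II)

The 1 barium counter-ion carries a total charge of +2, so each complex ion is 2−.
Ligand charges: 1×oxalato (-2 each), 1×azido (-1 each), 1×hydroxo (-1 each); total -4. So Ni + (-4) = 2−, giving Ni = +2.
Ligands are named alphabetically: azido before hydroxo before oxalato.
The complex ion is anionic, so nickel takes the -ate form nickelate(II).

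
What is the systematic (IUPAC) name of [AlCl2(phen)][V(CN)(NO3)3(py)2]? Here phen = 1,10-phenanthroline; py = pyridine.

Both ions are complex: the cation is named first with the plain metal name, the anion second with the -ate form; each ion's ligands are alphabetised independently.
Aluminium is always +3 in its complexes; the cation's ligand charges sum to -2, so the complex cation is 1+.
A 1:1 salt means the anion carries the equal and opposite charge, 1−.
Anion: ligand charges sum to -4; for the ion to be 1−, V = +3.

dichloro(1,10-phenanthroline)aluminium(III) cyanotrinitratobis(pyridine)vanadate(III)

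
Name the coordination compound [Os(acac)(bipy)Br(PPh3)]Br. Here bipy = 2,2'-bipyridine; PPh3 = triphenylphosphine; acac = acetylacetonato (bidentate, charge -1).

The 1 bromide counter-ion carries a total charge of -1, so each complex ion is 1+.
Ligand charges: 1×bromo (-1 each), 1×2,2'-bipyridine (neutral), 1×triphenylphosphine (neutral), 1×acetylacetonato (-1 each); total -2. So Os + (-2) = 1+, giving Os = +3.
Ligands are named alphabetically: acetylacetonato before bipyridine before bromo before triphenylphosphine.

(acetylacetonato)(2,2'-bipyridine)bromo(triphenylphosphine)osmium(III) bromide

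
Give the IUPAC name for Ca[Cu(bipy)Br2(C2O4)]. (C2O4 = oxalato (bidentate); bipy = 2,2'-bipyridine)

calcium (2,2'-bipyridine)dibromooxalatocuprate(II)

The 1 calcium counter-ion carries a total charge of +2, so each complex ion is 2−.
Ligand charges: 1×oxalato (-2 each), 1×2,2'-bipyridine (neutral), 2×bromo (-1 each); total -4. So Cu + (-4) = 2−, giving Cu = +2.
The complex ion is anionic, so copper takes the -ate form cuprate(II).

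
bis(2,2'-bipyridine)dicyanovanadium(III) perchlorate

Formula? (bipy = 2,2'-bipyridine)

Ligands: 2 cyano (CN, -1), 2 2,2'-bipyridine (bipy, neutral). Ligand charge sum = -2.
With V in oxidation state +3, the complex ion is [V...]^1+.
Charge balance with perchlorate (-1) requires 1 complex ion per 1 perchlorate.

[V(bipy)2(CN)2]ClO4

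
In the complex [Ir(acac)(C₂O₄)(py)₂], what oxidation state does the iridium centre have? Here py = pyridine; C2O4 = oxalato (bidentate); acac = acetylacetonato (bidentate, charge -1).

No counter-ion: the bracketed complex is neutral.
Ligand charges: 2×py neutral; 1×C2O4 = -2; 1×acac = -1; sum -3.
Ir + (-3) = 0 ⇒ Ir is +3.

+3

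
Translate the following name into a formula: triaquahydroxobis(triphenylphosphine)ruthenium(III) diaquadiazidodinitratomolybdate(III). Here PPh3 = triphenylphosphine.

[Ru(H2O)3(OH)(PPh3)2][Mo(H2O)2(N3)2(NO3)2]2

Cation [Ru…]: ligand charges -1, Ru(III) ⇒ ion charge 2+.
Anion [Mo…]: ligand charges -4, Mo(III) ⇒ ion charge 1−.
One 2+ cation requires 2 of the 1− anion.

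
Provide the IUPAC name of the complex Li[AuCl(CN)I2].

The 1 lithium counter-ion carries a total charge of +1, so each complex ion is 1−.
Ligand charges: 1×cyano (-1 each), 1×chloro (-1 each), 2×iodo (-1 each); total -4. So Au + (-4) = 1−, giving Au = +3.
The complex ion is anionic, so gold takes the -ate form aurate(III).

lithium chlorocyanodiiodoaurate(III)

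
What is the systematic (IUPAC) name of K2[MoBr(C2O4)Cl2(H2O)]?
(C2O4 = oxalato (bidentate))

potassium aquabromodichlorooxalatomolybdate(III)

The 2 potassium counter-ions carry a total charge of +2, so each complex ion is 2−.
Ligand charges: 2×chloro (-1 each), 1×bromo (-1 each), 1×oxalato (-2 each), 1×aqua (neutral); total -5. So Mo + (-5) = 2−, giving Mo = +3.
The complex ion is anionic, so molybdenum takes the -ate form molybdate(III).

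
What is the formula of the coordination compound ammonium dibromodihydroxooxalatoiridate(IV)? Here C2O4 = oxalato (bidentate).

(NH4)2[IrBr2(C2O4)(OH)2]

Ligands: 1 oxalato (C2O4, -2), 2 hydroxo (OH, -1), 2 bromo (Br, -1). Ligand charge sum = -6.
With Ir in oxidation state +4, the complex ion is [Ir...]^2−.
Charge balance with ammonium (+1) requires 1 complex ion per 2 ammonium.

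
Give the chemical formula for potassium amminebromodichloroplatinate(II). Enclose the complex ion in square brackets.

K[PtBrCl2(NH3)]

Ligands: 2 chloro (Cl, -1), 1 bromo (Br, -1), 1 ammine (NH3, neutral). Ligand charge sum = -3.
With Pt in oxidation state +2, the complex ion is [Pt...]^1−.
Charge balance with potassium (+1) requires 1 complex ion per 1 potassium.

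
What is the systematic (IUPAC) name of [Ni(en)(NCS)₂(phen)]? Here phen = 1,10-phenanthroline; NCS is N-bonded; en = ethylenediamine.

(ethylenediamine)diisothiocyanato(1,10-phenanthroline)nickel(II)

There is no counter-ion, so the complex is neutral overall.
Ligand charges: 1×1,10-phenanthroline (neutral), 2×isothiocyanato (-1 each), 1×ethylenediamine (neutral); total -2. So Ni + (-2) = 0, giving Ni = +2.
Ligands are named alphabetically: ethylenediamine before isothiocyanato before phenanthroline.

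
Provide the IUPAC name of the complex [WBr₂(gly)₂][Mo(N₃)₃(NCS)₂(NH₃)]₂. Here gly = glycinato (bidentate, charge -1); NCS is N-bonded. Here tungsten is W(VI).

Both ions are complex: the cation is named first with the plain metal name, the anion second with the -ate form; each ion's ligands are alphabetised independently.
W is given as +6; the cation's ligand charges sum to -4, so the complex cation is 2+.
With 2 anions per cation, each anion must be 2/2 = 1−.
Anion: ligand charges sum to -5; for the ion to be 1−, Mo = +4.

dibromobis(glycinato)tungsten(VI) amminetriazidodiisothiocyanatomolybdate(IV)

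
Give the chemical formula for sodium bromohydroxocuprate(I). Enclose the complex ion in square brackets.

Ligands: 1 hydroxo (OH, -1), 1 bromo (Br, -1). Ligand charge sum = -2.
Charge balance with sodium (+1) requires 1 complex ion per 1 sodium.

Na[CuBr(OH)]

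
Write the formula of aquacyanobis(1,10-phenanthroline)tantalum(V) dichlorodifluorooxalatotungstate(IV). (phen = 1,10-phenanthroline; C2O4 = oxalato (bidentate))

[Ta(CN)(H2O)(phen)2][W(C2O4)Cl2F2]2

Cation [Ta…]: ligand charges -1, Ta(V) ⇒ ion charge 4+.
Anion [W…]: ligand charges -6, W(IV) ⇒ ion charge 2−.
One 4+ cation requires 2 of the 2− anion.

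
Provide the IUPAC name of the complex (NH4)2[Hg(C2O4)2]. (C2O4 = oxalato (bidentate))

ammonium dioxalatomercurate(II)

The 2 ammonium counter-ions carry a total charge of +2, so each complex ion is 2−.
Ligand charges: 2×oxalato (-2 each); total -4. So Hg + (-4) = 2−, giving Hg = +2.
The complex ion is anionic, so mercury takes the -ate form mercurate(II).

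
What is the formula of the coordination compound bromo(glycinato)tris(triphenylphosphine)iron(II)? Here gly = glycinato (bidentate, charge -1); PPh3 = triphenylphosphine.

[FeBr(gly)(PPh3)3]

Ligands: 1 glycinato (gly, -1), 1 bromo (Br, -1), 3 triphenylphosphine (PPh3, neutral). Ligand charge sum = -2.
With Fe in oxidation state +2, the complex ion is [Fe...].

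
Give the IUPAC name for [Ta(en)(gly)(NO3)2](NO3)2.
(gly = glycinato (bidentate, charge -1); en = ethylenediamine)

(ethylenediamine)(glycinato)dinitratotantalum(V) nitrate

The 2 nitrate counter-ions carry a total charge of -2, so each complex ion is 2+.
Ligand charges: 1×glycinato (-1 each), 1×ethylenediamine (neutral), 2×nitrato (-1 each); total -3. So Ta + (-3) = 2+, giving Ta = +5.
Ligands are named alphabetically: ethylenediamine before glycinato before nitrato.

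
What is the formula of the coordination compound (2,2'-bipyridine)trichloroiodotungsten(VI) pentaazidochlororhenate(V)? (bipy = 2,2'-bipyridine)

[W(bipy)Cl3I][ReCl(N3)5]2

Cation [W…]: ligand charges -4, W(VI) ⇒ ion charge 2+.
Anion [Re…]: ligand charges -6, Re(V) ⇒ ion charge 1−.
One 2+ cation requires 2 of the 1− anion.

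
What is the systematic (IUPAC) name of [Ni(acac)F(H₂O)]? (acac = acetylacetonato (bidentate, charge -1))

(acetylacetonato)aquafluoronickel(II)

There is no counter-ion, so the complex is neutral overall.
Ligand charges: 1×aqua (neutral), 1×fluoro (-1 each), 1×acetylacetonato (-1 each); total -2. So Ni + (-2) = 0, giving Ni = +2.
Ligands are named alphabetically: acetylacetonato before aqua before fluoro.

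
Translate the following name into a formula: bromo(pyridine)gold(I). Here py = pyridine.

[AuBr(py)]

Ligands: 1 pyridine (py, neutral), 1 bromo (Br, -1). Ligand charge sum = -1.
With Au in oxidation state +1, the complex ion is [Au...].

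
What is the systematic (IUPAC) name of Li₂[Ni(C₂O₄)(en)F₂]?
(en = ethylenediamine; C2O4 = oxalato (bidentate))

The 2 lithium counter-ions carry a total charge of +2, so each complex ion is 2−.
Ligand charges: 1×ethylenediamine (neutral), 2×fluoro (-1 each), 1×oxalato (-2 each); total -4. So Ni + (-4) = 2−, giving Ni = +2.
Ligands are named alphabetically: ethylenediamine before fluoro before oxalato.
The complex ion is anionic, so nickel takes the -ate form nickelate(II).

lithium (ethylenediamine)difluorooxalatonickelate(II)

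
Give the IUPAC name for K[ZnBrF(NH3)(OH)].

potassium amminebromofluorohydroxozincate(II)

The 1 potassium counter-ion carries a total charge of +1, so each complex ion is 1−.
Ligand charges: 1×fluoro (-1 each), 1×ammine (neutral), 1×bromo (-1 each), 1×hydroxo (-1 each); total -3. So Zn + (-3) = 1−, giving Zn = +2.
Ligands are named alphabetically: ammine before bromo before fluoro before hydroxo.
The complex ion is anionic, so zinc takes the -ate form zincate(II).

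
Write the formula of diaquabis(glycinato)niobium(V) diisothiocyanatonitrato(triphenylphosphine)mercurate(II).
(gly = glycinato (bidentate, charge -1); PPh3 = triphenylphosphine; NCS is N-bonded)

Cation [Nb…]: ligand charges -2, Nb(V) ⇒ ion charge 3+.
Anion [Hg…]: ligand charges -3, Hg(II) ⇒ ion charge 1−.
One 3+ cation requires 3 of the 1− anion.

[Nb(gly)2(H2O)2][Hg(NCS)2(NO3)(PPh3)]3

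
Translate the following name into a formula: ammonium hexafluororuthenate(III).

Ligands: 6 fluoro (F, -1). Ligand charge sum = -6.
Charge balance with ammonium (+1) requires 1 complex ion per 3 ammonium.

(NH4)3[RuF6]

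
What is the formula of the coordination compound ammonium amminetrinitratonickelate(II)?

NH4[Ni(NH3)(NO3)3]

Ligands: 3 nitrato (NO3, -1), 1 ammine (NH3, neutral). Ligand charge sum = -3.
With Ni in oxidation state +2, the complex ion is [Ni...]^1−.
Charge balance with ammonium (+1) requires 1 complex ion per 1 ammonium.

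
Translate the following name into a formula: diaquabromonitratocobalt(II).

Ligands: 1 bromo (Br, -1), 2 aqua (H2O, neutral), 1 nitrato (NO3, -1). Ligand charge sum = -2.
With Co in oxidation state +2, the complex ion is [Co...].

[CoBr(H2O)2(NO3)]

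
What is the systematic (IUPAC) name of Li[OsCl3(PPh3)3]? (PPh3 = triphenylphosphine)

The 1 lithium counter-ion carries a total charge of +1, so each complex ion is 1−.
Ligand charges: 3×triphenylphosphine (neutral), 3×chloro (-1 each); total -3. So Os + (-3) = 1−, giving Os = +2.
Ligands are named alphabetically: chloro before triphenylphosphine.
The complex ion is anionic, so osmium takes the -ate form osmate(II).

lithium trichlorotris(triphenylphosphine)osmate(II)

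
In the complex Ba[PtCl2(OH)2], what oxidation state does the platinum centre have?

+2

1 barium outside the brackets (+2 each) → the complex ion is 2−.
Ligand charges: 2×Cl = -2; 2×OH = -2; sum -4.
Pt + (-4) = 2− ⇒ Pt is +2.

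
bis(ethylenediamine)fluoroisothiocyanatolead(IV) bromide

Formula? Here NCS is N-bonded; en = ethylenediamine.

Ligands: 1 fluoro (F, -1), 1 isothiocyanato (NCS, -1), 2 ethylenediamine (en, neutral). Ligand charge sum = -2.
With Pb in oxidation state +4, the complex ion is [Pb...]^2+.
Charge balance with bromide (-1) requires 1 complex ion per 2 bromide.

[Pb(en)2F(NCS)]Br2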